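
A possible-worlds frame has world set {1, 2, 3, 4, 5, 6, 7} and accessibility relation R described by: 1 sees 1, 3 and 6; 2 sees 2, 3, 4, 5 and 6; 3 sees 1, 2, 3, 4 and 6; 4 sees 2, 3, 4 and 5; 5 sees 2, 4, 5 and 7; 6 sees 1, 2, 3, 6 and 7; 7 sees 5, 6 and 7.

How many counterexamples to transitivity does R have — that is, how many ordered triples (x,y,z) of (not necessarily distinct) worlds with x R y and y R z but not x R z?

28

Enumerating: (1,3,2), (1,3,4), (1,6,2), (1,6,7), (2,3,1), (2,5,7), (2,6,1), (2,6,7), (3,2,5), (3,4,5), (3,6,7), (4,2,6), … and 16 more.
Total: 28.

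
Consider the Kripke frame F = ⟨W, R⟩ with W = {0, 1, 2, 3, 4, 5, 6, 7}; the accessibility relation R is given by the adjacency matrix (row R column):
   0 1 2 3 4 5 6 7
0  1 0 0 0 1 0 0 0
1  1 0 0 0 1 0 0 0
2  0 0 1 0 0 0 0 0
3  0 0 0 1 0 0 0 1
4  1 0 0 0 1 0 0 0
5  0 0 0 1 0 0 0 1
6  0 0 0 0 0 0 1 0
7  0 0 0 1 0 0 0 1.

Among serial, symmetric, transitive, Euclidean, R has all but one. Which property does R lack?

symmetric

Serial: yes — every world has a successor (e.g. 0 R 0).
Symmetric: no — 1 R 0 but not 0 R 1.
Transitive: yes — every two-step R-path is closed by a direct edge.
Euclidean: yes — any two successors of a common world are R-related.
Only symmetric fails.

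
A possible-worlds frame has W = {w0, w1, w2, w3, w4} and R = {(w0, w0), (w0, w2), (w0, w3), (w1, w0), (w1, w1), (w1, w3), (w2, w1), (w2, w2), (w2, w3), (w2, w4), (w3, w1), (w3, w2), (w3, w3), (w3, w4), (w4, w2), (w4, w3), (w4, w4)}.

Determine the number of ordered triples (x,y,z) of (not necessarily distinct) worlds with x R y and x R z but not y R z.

10

Enumerating: (w0,w2,w0), (w0,w3,w0), (w1,w0,w1), (w1,w3,w0), (w2,w1,w2), (w2,w1,w4), (w2,w4,w1), (w3,w1,w2), (w3,w1,w4), (w3,w4,w1).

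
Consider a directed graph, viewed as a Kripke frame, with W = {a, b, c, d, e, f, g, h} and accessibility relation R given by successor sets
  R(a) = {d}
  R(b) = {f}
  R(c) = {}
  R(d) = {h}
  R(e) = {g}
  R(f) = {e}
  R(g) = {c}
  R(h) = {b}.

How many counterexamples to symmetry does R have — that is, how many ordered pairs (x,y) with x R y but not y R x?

Enumerating: (a,d), (b,f), (d,h), (e,g), (f,e), (g,c), (h,b).

7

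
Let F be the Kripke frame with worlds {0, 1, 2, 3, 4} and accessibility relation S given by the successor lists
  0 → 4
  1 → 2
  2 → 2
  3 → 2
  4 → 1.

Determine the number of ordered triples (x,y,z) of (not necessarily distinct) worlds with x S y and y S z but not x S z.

Enumerating: (0,4,1), (4,1,2).

2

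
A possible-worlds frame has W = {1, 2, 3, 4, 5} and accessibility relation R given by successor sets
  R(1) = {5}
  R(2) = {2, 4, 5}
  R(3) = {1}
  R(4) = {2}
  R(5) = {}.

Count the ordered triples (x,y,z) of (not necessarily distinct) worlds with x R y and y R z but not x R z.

3

Enumerating: (3,1,5), (4,2,4), (4,2,5).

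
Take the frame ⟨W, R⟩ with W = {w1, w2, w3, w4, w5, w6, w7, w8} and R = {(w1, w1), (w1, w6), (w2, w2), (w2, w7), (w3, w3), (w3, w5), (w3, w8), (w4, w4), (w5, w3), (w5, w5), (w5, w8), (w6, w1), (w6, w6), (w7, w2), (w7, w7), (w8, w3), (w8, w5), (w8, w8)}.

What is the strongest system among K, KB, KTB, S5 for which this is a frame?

Symmetric (axiom B): yes — every pair in R has its reverse in R.
Reflexive (axiom T): yes — every world is R-related to itself.
Euclidean (axiom 5): yes — any two successors of a common world are R-related.
So F validates K, KB, KTB, S5. The strongest is S5.

S5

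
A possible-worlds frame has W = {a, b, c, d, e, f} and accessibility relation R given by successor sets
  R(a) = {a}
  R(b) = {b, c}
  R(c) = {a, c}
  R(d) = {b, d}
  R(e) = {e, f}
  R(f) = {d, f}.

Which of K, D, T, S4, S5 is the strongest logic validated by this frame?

Serial (axiom D): yes — every world has a successor (e.g. a R a).
Reflexive (axiom T): yes — every world is R-related to itself.
Transitive (axiom 4): no — b R c and c R a, but not b R a.
Euclidean (axiom 5): no — b R c and b R b, but not c R b.
So F validates K, D, T; S4 would additionally require R to be transitive. The strongest is T.

T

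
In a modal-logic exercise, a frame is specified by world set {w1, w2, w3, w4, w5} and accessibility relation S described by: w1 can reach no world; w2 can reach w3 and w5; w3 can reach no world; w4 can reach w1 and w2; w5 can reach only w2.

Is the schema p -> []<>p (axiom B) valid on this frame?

The schema B characterises exactly the symmetric frames.
Symmetric: no — w2 S w3 but not w3 S w2.

No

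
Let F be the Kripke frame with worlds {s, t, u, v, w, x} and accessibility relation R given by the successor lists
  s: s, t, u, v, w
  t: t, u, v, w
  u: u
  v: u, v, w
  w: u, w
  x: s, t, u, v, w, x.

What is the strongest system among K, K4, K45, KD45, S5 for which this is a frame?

K4

Transitive (axiom 4): yes — every two-step R-path is closed by a direct edge.
Euclidean (axiom 5): no — s R u and s R t, but not u R t.
Serial (axiom D): yes — every world has a successor (e.g. s R s).
Reflexive (axiom T): yes — every world is R-related to itself.
So F validates K, K4; K45 would additionally require R to be Euclidean. The strongest is K4.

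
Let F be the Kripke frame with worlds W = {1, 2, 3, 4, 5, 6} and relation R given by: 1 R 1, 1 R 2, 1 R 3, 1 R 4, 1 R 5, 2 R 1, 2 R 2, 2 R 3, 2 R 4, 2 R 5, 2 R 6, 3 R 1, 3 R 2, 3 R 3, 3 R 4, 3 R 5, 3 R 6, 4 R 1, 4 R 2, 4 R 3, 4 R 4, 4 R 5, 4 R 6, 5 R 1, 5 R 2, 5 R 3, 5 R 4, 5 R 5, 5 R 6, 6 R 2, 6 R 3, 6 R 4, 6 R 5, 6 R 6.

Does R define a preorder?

No

Reflexive: yes — every world is R-related to itself.
Transitive: no — 1 R 2 and 2 R 6, but not 1 R 6.
So R is not a preorder.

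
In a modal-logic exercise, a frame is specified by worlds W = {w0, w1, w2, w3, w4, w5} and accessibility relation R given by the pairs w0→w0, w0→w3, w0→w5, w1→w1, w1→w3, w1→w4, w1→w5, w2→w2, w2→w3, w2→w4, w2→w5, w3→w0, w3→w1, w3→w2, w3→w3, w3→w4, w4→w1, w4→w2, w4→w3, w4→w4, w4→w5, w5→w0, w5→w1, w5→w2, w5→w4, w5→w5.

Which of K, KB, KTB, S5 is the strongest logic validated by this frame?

Symmetric (axiom B): yes — every pair in R has its reverse in R.
Reflexive (axiom T): yes — every world is R-related to itself.
Euclidean (axiom 5): no — w0 R w3 and w0 R w5, but not w3 R w5.
So F validates K, KB, KTB; S5 would additionally require R to be Euclidean. The strongest is KTB.

KTB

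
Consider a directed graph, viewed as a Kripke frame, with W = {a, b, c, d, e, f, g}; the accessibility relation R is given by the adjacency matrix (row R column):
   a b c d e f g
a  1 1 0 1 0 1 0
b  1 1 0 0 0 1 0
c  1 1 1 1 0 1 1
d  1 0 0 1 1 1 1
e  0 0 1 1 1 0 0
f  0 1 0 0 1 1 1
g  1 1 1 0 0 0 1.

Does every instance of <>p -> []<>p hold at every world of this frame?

No

Axiom 5 corresponds to the accessibility relation being Euclidean.
Euclidean: no — a R b and a R d, but not b R d.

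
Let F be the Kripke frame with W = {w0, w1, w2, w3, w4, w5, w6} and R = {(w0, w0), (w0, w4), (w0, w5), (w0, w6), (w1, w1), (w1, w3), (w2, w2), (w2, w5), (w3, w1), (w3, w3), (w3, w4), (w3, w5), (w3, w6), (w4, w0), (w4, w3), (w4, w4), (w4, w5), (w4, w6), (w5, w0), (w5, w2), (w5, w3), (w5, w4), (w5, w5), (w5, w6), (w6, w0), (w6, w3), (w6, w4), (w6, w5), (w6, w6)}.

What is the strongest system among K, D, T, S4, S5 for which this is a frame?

T

Serial (axiom D): yes — every world has a successor (e.g. w0 R w0).
Reflexive (axiom T): yes — every world is R-related to itself.
Transitive (axiom 4): no — w0 R w4 and w4 R w3, but not w0 R w3.
Euclidean (axiom 5): no — w3 R w1 and w3 R w4, but not w1 R w4.
So F validates K, D, T; S4 would additionally require R to be transitive. The strongest is T.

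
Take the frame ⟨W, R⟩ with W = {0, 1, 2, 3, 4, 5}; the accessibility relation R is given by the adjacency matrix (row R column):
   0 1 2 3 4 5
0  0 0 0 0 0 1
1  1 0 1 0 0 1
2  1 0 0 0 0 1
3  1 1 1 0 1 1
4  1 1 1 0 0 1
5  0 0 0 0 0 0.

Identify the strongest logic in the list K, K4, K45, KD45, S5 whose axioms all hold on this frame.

K4

Transitive (axiom 4): yes — every two-step R-path is closed by a direct edge.
Euclidean (axiom 5): no — 1 R 0 and 1 R 2, but not 0 R 2.
Serial (axiom D): no — 5 has no R-successor.
Reflexive (axiom T): no — 0 is not related to itself.
So F validates K, K4; K45 would additionally require R to be Euclidean. The strongest is K4.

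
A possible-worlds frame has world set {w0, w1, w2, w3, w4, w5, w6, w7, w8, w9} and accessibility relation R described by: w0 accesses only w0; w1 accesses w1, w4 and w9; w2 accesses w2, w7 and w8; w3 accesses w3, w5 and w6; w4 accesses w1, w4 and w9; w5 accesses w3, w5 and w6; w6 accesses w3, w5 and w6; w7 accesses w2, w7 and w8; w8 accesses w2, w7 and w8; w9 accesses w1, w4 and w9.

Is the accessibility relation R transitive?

Transitive: yes — every two-step R-path is closed by a direct edge.

Yes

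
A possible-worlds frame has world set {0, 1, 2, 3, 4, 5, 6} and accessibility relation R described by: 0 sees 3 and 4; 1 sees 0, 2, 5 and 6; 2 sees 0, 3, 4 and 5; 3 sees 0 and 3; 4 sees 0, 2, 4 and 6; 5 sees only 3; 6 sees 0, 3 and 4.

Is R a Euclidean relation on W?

No

Euclidean: no — 0 R 3 and 0 R 4, but not 3 R 4.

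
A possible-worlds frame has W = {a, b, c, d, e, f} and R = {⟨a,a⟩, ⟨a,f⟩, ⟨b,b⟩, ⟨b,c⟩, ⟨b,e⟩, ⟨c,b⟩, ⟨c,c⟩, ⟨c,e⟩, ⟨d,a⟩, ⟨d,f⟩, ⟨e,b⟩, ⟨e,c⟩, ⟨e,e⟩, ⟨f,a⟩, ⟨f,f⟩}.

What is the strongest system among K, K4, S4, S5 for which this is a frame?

Transitive (axiom 4): yes — every two-step R-path is closed by a direct edge.
Reflexive (axiom T): no — d is not related to itself.
Euclidean (axiom 5): yes — any two successors of a common world are R-related.
So F validates K, K4; S4 would additionally require R to be reflexive. The strongest is K4.

K4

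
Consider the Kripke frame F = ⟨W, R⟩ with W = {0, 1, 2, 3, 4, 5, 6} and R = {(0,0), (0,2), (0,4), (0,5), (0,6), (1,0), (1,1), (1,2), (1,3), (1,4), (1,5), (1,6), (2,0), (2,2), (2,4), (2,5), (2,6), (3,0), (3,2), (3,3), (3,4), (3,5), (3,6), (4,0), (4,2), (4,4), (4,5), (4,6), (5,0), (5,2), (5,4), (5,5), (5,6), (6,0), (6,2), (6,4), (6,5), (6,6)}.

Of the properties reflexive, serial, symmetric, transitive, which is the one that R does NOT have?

Reflexive: yes — every world is R-related to itself.
Serial: yes — every world has a successor (e.g. 0 R 0).
Symmetric: no — 1 R 0 but not 0 R 1.
Transitive: yes — every two-step R-path is closed by a direct edge.
Only symmetric fails.

symmetric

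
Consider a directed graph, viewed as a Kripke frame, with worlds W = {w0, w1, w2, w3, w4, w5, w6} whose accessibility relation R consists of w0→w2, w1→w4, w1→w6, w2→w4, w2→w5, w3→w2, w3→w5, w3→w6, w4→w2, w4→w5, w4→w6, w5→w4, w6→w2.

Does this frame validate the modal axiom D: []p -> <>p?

Yes

The schema D characterises exactly the serial frames.
Serial: yes — every world has a successor (e.g. w0 R w2).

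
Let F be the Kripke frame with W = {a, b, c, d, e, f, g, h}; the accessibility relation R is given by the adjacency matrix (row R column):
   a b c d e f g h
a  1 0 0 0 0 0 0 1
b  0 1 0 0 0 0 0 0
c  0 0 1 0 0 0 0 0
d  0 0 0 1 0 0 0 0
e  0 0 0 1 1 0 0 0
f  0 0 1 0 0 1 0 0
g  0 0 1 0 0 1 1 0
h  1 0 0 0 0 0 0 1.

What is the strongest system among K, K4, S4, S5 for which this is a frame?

S4

Transitive (axiom 4): yes — every two-step R-path is closed by a direct edge.
Reflexive (axiom T): yes — every world is R-related to itself.
Euclidean (axiom 5): no — g R c and g R f, but not c R f.
So F validates K, K4, S4; S5 would additionally require R to be Euclidean. The strongest is S4.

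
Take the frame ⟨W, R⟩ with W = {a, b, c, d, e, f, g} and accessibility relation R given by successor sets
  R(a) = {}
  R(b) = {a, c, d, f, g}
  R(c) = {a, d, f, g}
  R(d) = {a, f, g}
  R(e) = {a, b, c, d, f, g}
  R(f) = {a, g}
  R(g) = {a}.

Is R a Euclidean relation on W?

No

Euclidean: no — b R a and b R c, but not a R c.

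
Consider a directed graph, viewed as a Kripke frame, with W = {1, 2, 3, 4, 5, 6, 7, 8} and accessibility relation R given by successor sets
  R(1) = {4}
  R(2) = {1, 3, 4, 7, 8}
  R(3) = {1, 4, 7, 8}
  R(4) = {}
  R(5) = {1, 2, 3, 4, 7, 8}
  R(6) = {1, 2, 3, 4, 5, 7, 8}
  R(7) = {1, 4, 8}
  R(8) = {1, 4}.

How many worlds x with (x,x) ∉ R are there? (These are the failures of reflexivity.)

Enumerating: 1, 2, 3, 4, 5, 6, 7, 8.

8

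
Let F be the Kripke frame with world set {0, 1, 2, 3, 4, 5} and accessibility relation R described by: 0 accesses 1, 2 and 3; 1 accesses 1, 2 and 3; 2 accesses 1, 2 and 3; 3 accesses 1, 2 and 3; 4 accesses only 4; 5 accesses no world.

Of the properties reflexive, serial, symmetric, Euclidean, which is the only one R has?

Reflexive: no — 0 is not related to itself.
Serial: no — 5 has no R-successor.
Symmetric: no — 0 R 1 but not 1 R 0.
Euclidean: yes — any two successors of a common world are R-related.
Only Euclidean holds.

Euclidean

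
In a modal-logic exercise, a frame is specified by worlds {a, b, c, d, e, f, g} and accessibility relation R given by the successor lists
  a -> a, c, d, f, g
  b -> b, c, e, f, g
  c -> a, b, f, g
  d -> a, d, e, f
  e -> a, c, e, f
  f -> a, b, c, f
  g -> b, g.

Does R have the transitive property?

No

Transitive: no — a R c and c R b, but not a R b.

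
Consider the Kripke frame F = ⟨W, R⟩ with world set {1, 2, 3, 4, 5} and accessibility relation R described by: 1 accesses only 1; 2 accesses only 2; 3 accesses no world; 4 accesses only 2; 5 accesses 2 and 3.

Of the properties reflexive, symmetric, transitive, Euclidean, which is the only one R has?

Reflexive: no — 3 is not related to itself.
Symmetric: no — 4 R 2 but not 2 R 4.
Transitive: yes — every two-step R-path is closed by a direct edge.
Euclidean: no — 5 R 2 and 5 R 3, but not 2 R 3.
Only transitive holds.

transitive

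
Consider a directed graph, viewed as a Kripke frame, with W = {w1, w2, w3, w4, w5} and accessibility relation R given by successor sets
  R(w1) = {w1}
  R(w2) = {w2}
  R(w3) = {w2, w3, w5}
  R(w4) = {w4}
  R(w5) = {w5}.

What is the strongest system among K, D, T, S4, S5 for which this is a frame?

Serial (axiom D): yes — every world has a successor (e.g. w1 R w1).
Reflexive (axiom T): yes — every world is R-related to itself.
Transitive (axiom 4): yes — every two-step R-path is closed by a direct edge.
Euclidean (axiom 5): no — w3 R w2 and w3 R w5, but not w2 R w5.
So F validates K, D, T, S4; S5 would additionally require R to be Euclidean. The strongest is S4.

S4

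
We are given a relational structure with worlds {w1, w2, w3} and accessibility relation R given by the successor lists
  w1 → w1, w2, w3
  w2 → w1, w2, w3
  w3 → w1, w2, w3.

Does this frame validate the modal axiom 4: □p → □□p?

Yes

By correspondence theory, 4 is valid on a frame iff R is transitive.
Transitive: yes — every two-step R-path is closed by a direct edge.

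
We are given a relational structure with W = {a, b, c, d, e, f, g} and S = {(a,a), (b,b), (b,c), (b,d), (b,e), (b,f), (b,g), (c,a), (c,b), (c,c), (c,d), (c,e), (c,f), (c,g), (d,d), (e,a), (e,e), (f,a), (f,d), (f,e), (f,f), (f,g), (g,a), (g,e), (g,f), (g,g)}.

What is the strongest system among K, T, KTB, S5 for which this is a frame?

Reflexive (axiom T): yes — every world is S-related to itself.
Symmetric (axiom B): no — b S d but not d S b.
Euclidean (axiom 5): no — b S d and b S c, but not d S c.
So F validates K, T; KTB would additionally require S to be symmetric. The strongest is T.

T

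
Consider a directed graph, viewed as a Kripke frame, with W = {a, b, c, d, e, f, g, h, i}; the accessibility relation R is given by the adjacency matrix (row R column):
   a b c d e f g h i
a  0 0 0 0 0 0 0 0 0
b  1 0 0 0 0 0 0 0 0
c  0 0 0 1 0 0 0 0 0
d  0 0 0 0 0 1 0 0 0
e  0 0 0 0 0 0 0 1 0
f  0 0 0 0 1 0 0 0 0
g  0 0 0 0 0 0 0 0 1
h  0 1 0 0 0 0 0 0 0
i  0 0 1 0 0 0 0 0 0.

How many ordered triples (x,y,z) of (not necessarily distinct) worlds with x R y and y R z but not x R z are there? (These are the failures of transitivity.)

Enumerating: (c,d,f), (d,f,e), (e,h,b), (f,e,h), (g,i,c), (h,b,a), (i,c,d).

7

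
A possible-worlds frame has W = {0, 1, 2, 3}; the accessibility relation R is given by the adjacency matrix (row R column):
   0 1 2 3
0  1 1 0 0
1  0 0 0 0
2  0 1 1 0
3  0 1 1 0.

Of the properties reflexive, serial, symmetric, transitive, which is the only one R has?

transitive

Reflexive: no — 1 is not related to itself.
Serial: no — 1 has no R-successor.
Symmetric: no — 0 R 1 but not 1 R 0.
Transitive: yes — every two-step R-path is closed by a direct edge.
Only transitive holds.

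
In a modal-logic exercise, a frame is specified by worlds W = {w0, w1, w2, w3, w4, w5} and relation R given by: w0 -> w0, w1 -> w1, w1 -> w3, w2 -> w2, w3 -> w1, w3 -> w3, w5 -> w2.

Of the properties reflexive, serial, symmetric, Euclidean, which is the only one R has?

Reflexive: no — w4 is not related to itself.
Serial: no — w4 has no R-successor.
Symmetric: no — w5 R w2 but not w2 R w5.
Euclidean: yes — any two successors of a common world are R-related.
Only Euclidean holds.

Euclidean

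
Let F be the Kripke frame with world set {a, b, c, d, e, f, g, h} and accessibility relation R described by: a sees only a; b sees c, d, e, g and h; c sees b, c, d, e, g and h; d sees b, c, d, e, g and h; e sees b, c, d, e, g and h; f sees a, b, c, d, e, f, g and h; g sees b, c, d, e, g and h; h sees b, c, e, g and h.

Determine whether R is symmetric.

No

Symmetric: no — d R h but not h R d.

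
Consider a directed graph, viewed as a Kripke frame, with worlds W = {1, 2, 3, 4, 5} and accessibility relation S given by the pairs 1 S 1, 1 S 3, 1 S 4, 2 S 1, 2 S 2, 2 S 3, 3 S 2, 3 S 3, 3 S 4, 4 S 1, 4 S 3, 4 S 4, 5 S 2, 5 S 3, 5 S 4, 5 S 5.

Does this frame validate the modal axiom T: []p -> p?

By correspondence theory, T is valid on a frame iff S is reflexive.
Reflexive: yes — every world is S-related to itself.

Yes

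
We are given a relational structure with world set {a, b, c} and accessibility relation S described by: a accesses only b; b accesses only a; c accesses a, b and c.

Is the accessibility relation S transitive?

No

Transitive: no — a S b and b S a, but not a S a.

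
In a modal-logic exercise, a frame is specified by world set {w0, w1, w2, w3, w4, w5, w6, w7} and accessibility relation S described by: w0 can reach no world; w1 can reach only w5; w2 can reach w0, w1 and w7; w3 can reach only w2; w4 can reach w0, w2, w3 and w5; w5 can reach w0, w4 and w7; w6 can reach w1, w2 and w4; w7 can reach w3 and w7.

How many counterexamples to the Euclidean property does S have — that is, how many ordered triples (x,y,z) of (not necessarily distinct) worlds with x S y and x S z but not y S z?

Enumerating: (w1,w5,w5), (w2,w0,w0), (w2,w0,w1), (w2,w0,w7), (w2,w1,w0), (w2,w1,w1), (w2,w1,w7), (w2,w7,w0), (w2,w7,w1), (w3,w2,w2), (w4,w0,w0), (w4,w0,w2), … and 27 more.
Total: 39.

39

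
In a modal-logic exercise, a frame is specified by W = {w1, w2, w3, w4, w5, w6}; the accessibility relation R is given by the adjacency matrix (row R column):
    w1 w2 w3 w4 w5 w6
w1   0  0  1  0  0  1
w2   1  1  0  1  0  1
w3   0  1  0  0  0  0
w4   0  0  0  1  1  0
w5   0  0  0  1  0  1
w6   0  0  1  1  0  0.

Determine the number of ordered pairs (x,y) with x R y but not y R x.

Enumerating: (w1,w3), (w1,w6), (w2,w1), (w2,w4), (w2,w6), (w3,w2), (w5,w6), (w6,w3), (w6,w4).

9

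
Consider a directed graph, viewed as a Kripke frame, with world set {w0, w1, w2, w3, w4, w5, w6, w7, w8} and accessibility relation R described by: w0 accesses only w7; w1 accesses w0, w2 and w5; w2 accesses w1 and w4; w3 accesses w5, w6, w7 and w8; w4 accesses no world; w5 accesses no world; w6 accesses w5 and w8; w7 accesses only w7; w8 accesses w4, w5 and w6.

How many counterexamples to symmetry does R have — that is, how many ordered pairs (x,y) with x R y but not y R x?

11

Enumerating: (w0,w7), (w1,w0), (w1,w5), (w2,w4), (w3,w5), (w3,w6), (w3,w7), (w3,w8), (w6,w5), (w8,w4), (w8,w5).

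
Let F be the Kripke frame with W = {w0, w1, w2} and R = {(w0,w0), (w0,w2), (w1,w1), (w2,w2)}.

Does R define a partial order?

Yes

Reflexive: yes — every world is R-related to itself.
Transitive: yes — every two-step R-path is closed by a direct edge.
Antisymmetric: yes — no distinct pair is related both ways.
So R is a partial order.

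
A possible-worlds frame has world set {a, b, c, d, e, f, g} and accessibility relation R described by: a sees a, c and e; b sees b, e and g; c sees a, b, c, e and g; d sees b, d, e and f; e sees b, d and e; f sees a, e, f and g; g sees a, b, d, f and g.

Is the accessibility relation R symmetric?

Symmetric: no — a R e but not e R a.

No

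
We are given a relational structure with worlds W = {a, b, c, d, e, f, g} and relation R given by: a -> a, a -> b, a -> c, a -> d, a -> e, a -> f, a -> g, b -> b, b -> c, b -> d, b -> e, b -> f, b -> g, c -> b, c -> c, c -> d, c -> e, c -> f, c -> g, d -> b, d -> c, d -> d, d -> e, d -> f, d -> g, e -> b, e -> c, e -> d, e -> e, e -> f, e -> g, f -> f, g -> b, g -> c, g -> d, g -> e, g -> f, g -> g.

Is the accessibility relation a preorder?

Reflexive: yes — every world is R-related to itself.
Transitive: yes — every two-step R-path is closed by a direct edge.
So R is a preorder.

Yes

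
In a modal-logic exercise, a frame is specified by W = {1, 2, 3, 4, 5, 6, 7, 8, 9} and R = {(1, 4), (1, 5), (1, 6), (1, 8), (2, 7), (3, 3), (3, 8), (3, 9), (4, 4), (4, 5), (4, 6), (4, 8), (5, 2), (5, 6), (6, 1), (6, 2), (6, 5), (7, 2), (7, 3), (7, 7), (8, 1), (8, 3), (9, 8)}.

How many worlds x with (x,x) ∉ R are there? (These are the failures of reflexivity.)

6

Enumerating: 1, 2, 5, 6, 8, 9.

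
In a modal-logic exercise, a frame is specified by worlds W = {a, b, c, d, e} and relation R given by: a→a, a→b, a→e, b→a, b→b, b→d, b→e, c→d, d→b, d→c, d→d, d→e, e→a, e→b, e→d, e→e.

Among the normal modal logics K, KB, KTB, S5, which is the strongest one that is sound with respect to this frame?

Symmetric (axiom B): yes — every pair in R has its reverse in R.
Reflexive (axiom T): no — c is not related to itself.
Euclidean (axiom 5): no — b R a and b R d, but not a R d.
So F validates K, KB; KTB would additionally require R to be reflexive. The strongest is KB.

KB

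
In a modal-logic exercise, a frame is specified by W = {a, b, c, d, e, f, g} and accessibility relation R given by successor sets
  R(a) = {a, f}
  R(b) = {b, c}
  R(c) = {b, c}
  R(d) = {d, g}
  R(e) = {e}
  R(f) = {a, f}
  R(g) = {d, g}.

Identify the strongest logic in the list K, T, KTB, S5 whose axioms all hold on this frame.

S5

Reflexive (axiom T): yes — every world is R-related to itself.
Symmetric (axiom B): yes — every pair in R has its reverse in R.
Euclidean (axiom 5): yes — any two successors of a common world are R-related.
So F validates K, T, KTB, S5. The strongest is S5.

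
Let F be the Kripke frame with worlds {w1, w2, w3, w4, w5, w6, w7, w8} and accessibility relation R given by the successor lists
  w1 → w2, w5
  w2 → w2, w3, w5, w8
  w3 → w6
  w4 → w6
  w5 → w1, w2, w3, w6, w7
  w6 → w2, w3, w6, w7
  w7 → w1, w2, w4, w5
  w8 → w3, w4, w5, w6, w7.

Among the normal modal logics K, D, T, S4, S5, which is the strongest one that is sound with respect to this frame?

Serial (axiom D): yes — every world has a successor (e.g. w1 R w2).
Reflexive (axiom T): no — w1 is not related to itself.
Transitive (axiom 4): no — w1 R w2 and w2 R w3, but not w1 R w3.
Euclidean (axiom 5): no — w2 R w3 and w2 R w5, but not w3 R w5.
So F validates K, D; T would additionally require R to be reflexive. The strongest is D.

D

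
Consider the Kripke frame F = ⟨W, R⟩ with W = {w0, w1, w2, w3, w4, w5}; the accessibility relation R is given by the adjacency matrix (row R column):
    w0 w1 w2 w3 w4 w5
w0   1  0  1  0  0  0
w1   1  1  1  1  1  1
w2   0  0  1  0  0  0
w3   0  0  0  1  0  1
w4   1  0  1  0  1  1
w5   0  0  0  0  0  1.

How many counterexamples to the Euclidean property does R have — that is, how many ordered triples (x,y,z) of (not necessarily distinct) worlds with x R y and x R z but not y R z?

30

Enumerating: (w0,w2,w0), (w1,w0,w1), (w1,w0,w3), (w1,w0,w4), (w1,w0,w5), (w1,w2,w0), (w1,w2,w1), (w1,w2,w3), (w1,w2,w4), (w1,w2,w5), (w1,w3,w0), (w1,w3,w1), … and 18 more.
Total: 30.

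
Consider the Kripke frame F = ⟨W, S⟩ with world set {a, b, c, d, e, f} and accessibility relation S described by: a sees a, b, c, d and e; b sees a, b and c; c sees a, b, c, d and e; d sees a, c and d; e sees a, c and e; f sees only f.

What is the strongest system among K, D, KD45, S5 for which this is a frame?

D

Serial (axiom D): yes — every world has a successor (e.g. a S a).
Euclidean (axiom 5): no — a S b and a S d, but not b S d.
Transitive (axiom 4): no — b S a and a S d, but not b S d.
Reflexive (axiom T): yes — every world is S-related to itself.
So F validates K, D; KD45 would additionally require S to be Euclidean and transitive. The strongest is D.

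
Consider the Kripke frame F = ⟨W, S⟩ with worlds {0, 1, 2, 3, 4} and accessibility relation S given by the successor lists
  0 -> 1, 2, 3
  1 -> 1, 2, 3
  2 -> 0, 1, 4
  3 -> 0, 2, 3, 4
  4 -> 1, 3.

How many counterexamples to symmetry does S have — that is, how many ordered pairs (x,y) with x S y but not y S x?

Enumerating: (0,1), (1,3), (2,4), (3,2), (4,1).

5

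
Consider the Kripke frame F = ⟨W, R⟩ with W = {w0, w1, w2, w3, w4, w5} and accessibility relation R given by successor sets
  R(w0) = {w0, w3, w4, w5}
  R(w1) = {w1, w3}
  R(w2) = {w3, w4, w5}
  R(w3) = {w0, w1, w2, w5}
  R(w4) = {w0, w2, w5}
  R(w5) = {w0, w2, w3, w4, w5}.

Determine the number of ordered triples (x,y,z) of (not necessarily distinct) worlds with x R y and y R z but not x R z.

28

Enumerating: (w0,w3,w1), (w0,w3,w2), (w0,w4,w2), (w0,w5,w2), (w1,w3,w0), (w1,w3,w2), (w1,w3,w5), (w2,w3,w0), (w2,w3,w1), (w2,w3,w2), (w2,w4,w0), (w2,w4,w2), … and 16 more.
Total: 28.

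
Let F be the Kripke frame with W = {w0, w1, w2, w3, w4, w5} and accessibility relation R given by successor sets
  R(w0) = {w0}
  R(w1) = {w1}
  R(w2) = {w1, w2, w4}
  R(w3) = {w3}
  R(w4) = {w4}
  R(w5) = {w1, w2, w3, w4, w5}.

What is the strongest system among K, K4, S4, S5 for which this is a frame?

S4

Transitive (axiom 4): yes — every two-step R-path is closed by a direct edge.
Reflexive (axiom T): yes — every world is R-related to itself.
Euclidean (axiom 5): no — w2 R w1 and w2 R w4, but not w1 R w4.
So F validates K, K4, S4; S5 would additionally require R to be Euclidean. The strongest is S4.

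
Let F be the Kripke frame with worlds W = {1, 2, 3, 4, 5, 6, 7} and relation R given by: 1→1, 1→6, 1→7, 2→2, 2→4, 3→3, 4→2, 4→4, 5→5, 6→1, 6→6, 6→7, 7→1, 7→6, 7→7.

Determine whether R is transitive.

Yes

Transitive: yes — every two-step R-path is closed by a direct edge.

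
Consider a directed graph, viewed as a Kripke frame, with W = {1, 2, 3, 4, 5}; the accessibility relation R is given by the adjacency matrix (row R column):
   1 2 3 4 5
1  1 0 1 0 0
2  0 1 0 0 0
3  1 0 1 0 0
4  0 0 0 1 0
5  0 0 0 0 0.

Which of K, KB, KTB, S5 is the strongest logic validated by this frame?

Symmetric (axiom B): yes — every pair in R has its reverse in R.
Reflexive (axiom T): no — 5 is not related to itself.
Euclidean (axiom 5): yes — any two successors of a common world are R-related.
So F validates K, KB; KTB would additionally require R to be reflexive. The strongest is KB.

KB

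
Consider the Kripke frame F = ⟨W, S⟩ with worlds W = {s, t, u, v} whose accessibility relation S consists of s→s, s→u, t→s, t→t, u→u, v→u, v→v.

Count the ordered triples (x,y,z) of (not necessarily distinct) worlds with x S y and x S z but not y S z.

Enumerating: (s,u,s), (t,s,t), (v,u,v).

3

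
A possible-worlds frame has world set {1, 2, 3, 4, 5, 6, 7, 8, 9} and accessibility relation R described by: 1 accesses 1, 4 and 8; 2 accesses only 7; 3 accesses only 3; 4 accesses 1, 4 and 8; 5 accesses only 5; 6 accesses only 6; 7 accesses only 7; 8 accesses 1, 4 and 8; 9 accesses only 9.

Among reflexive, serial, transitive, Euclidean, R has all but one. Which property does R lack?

Reflexive: no — 2 is not related to itself.
Serial: yes — every world has a successor (e.g. 1 R 1).
Transitive: yes — every two-step R-path is closed by a direct edge.
Euclidean: yes — any two successors of a common world are R-related.
Only reflexive fails.

reflexive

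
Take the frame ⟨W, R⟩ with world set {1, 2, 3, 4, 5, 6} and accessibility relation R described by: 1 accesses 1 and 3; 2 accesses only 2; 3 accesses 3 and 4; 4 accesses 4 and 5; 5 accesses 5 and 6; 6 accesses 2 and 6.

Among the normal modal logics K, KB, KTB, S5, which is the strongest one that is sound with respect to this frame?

K

Symmetric (axiom B): no — 1 R 3 but not 3 R 1.
Reflexive (axiom T): yes — every world is R-related to itself.
Euclidean (axiom 5): no — 1 R 3 and 1 R 1, but not 3 R 1.
So F validates K; KB would additionally require R to be symmetric. The strongest is K.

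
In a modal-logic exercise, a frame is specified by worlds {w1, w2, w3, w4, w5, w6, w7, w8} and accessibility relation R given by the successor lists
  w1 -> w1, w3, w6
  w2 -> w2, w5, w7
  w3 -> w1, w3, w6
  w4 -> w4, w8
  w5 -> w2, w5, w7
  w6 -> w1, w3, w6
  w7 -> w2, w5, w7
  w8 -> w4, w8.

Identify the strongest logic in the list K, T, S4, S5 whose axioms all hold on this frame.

S5

Reflexive (axiom T): yes — every world is R-related to itself.
Transitive (axiom 4): yes — every two-step R-path is closed by a direct edge.
Euclidean (axiom 5): yes — any two successors of a common world are R-related.
So F validates K, T, S4, S5. The strongest is S5.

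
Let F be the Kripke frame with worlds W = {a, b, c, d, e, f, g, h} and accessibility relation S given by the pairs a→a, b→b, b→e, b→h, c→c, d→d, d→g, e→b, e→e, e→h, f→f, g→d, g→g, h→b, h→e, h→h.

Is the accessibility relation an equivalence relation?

Reflexive: yes — every world is S-related to itself.
Symmetric: yes — every pair in S has its reverse in S.
Transitive: yes — every two-step S-path is closed by a direct edge.
So S is an equivalence relation.

Yes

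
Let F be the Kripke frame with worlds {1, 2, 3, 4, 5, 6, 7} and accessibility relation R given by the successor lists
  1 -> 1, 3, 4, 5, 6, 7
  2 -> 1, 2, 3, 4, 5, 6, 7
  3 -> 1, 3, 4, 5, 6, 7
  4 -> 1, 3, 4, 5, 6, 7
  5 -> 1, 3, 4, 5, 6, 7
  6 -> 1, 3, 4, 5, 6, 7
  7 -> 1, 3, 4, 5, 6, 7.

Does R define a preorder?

Reflexive: yes — every world is R-related to itself.
Transitive: yes — every two-step R-path is closed by a direct edge.
So R is a preorder.

Yes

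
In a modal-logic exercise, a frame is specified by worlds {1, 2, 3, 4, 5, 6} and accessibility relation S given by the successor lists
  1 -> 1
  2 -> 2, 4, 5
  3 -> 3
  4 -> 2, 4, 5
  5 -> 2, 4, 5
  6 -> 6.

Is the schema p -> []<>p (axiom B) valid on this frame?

Axiom B corresponds to the accessibility relation being symmetric.
Symmetric: yes — every pair in S has its reverse in S.

Yes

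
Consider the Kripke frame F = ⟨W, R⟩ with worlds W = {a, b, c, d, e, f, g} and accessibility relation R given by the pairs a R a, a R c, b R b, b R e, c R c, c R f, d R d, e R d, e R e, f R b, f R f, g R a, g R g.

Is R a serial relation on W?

Yes

Serial: yes — every world has a successor (e.g. a R a).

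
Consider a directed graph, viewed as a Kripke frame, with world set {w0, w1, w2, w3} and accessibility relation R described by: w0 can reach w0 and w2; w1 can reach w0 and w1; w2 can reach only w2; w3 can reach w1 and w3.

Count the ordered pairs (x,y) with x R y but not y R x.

Enumerating: (w0,w2), (w1,w0), (w3,w1).

3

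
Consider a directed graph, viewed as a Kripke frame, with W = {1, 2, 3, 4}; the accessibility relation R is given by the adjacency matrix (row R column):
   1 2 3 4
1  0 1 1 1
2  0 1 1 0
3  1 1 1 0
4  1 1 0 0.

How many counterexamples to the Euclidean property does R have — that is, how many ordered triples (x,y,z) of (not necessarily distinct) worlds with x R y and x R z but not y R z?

Enumerating: (1,2,4), (1,3,4), (1,4,3), (1,4,4), (3,1,1), (3,2,1), (4,1,1), (4,2,1).

8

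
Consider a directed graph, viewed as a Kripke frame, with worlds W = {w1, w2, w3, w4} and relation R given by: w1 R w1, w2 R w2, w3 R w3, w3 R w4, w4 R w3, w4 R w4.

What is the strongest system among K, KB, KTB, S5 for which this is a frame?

S5

Symmetric (axiom B): yes — every pair in R has its reverse in R.
Reflexive (axiom T): yes — every world is R-related to itself.
Euclidean (axiom 5): yes — any two successors of a common world are R-related.
So F validates K, KB, KTB, S5. The strongest is S5.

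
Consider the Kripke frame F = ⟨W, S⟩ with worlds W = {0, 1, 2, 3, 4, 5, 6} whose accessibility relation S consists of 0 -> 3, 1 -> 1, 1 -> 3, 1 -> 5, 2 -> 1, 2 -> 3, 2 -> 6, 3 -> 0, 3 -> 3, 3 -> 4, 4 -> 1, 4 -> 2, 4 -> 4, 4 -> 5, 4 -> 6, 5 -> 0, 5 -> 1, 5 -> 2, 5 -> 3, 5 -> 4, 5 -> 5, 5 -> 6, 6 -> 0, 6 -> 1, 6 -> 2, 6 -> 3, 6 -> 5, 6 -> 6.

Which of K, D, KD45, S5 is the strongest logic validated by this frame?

D

Serial (axiom D): yes — every world has a successor (e.g. 0 S 3).
Euclidean (axiom 5): no — 1 S 3 and 1 S 5, but not 3 S 5.
Transitive (axiom 4): no — 0 S 3 and 3 S 4, but not 0 S 4.
Reflexive (axiom T): no — 0 is not related to itself.
So F validates K, D; KD45 would additionally require S to be Euclidean and transitive. The strongest is D.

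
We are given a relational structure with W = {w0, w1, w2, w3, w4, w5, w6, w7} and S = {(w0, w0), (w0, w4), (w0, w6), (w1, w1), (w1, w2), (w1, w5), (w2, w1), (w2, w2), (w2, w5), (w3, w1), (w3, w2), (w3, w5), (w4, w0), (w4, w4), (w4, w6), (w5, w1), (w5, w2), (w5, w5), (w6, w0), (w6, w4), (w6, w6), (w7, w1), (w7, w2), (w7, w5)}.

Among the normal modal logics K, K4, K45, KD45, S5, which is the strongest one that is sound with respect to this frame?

KD45

Transitive (axiom 4): yes — every two-step S-path is closed by a direct edge.
Euclidean (axiom 5): yes — any two successors of a common world are S-related.
Serial (axiom D): yes — every world has a successor (e.g. w0 S w0).
Reflexive (axiom T): no — w3 is not related to itself.
So F validates K, K4, K45, KD45; S5 would additionally require S to be reflexive. The strongest is KD45.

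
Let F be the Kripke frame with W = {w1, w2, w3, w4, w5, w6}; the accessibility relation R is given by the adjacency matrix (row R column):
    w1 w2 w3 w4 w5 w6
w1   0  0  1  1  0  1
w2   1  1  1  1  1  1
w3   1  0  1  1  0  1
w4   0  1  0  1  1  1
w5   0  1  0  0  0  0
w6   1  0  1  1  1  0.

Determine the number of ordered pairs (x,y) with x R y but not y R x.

7

Enumerating: (w1,w4), (w2,w1), (w2,w3), (w2,w6), (w3,w4), (w4,w5), (w6,w5).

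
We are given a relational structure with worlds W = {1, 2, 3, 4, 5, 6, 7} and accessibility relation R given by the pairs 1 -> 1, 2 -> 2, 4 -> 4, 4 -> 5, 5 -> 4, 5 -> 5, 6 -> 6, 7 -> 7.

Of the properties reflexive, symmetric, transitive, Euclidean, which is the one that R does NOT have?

reflexive

Reflexive: no — 3 is not related to itself.
Symmetric: yes — every pair in R has its reverse in R.
Transitive: yes — every two-step R-path is closed by a direct edge.
Euclidean: yes — any two successors of a common world are R-related.
Only reflexive fails.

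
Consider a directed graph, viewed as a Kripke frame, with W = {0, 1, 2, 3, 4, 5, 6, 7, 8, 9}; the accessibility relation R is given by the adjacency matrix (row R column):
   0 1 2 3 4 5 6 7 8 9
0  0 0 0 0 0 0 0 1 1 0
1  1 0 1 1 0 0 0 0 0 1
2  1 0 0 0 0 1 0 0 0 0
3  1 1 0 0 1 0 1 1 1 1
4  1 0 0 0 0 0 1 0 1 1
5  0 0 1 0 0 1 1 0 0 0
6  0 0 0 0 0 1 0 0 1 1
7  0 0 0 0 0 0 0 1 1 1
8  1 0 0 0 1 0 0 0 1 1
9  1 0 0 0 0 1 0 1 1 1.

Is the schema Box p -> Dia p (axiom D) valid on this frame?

Yes

Axiom D corresponds to the accessibility relation being serial.
Serial: yes — every world has a successor (e.g. 0 R 7).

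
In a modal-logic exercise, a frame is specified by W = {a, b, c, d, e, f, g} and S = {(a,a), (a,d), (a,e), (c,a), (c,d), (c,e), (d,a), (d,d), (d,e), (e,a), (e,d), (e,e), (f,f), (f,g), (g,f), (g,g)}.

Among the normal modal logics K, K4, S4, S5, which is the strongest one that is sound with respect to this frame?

K4

Transitive (axiom 4): yes — every two-step S-path is closed by a direct edge.
Reflexive (axiom T): no — b is not related to itself.
Euclidean (axiom 5): yes — any two successors of a common world are S-related.
So F validates K, K4; S4 would additionally require S to be reflexive. The strongest is K4.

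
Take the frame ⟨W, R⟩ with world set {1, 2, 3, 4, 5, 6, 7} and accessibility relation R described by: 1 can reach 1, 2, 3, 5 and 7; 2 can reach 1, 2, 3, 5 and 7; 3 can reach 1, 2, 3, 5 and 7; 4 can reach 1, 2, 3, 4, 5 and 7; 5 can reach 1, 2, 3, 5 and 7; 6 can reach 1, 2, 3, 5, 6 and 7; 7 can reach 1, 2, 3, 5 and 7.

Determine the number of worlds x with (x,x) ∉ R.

R is reflexive; there are no such worlds.

0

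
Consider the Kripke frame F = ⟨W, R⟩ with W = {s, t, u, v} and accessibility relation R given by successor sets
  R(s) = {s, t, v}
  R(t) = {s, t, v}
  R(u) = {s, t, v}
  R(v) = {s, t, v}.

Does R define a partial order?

Reflexive: no — u is not related to itself.
Transitive: yes — every two-step R-path is closed by a direct edge.
Antisymmetric: no — s R t and t R s with s ≠ t.
So R is not a partial order.

No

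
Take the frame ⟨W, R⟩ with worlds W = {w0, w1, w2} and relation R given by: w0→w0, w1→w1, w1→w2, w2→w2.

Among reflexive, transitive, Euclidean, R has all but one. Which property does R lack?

Euclidean

Reflexive: yes — every world is R-related to itself.
Transitive: yes — every two-step R-path is closed by a direct edge.
Euclidean: no — w1 R w2 and w1 R w1, but not w2 R w1.
Only Euclidean fails.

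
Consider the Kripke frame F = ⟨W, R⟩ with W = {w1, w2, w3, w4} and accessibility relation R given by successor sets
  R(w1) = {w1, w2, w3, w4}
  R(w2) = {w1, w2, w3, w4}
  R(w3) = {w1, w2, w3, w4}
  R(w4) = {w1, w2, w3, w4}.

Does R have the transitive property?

Yes

Transitive: yes — every two-step R-path is closed by a direct edge.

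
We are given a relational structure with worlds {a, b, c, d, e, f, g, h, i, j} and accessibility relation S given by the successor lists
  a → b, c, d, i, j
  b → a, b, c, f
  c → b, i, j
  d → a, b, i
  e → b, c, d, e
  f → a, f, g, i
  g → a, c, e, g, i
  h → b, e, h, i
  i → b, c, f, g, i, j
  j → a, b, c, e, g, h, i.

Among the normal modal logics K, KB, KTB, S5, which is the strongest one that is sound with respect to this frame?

K

Symmetric (axiom B): no — a S c but not c S a.
Reflexive (axiom T): no — a is not related to itself.
Euclidean (axiom 5): no — a S b and a S d, but not b S d.
So F validates K; KB would additionally require S to be symmetric. The strongest is K.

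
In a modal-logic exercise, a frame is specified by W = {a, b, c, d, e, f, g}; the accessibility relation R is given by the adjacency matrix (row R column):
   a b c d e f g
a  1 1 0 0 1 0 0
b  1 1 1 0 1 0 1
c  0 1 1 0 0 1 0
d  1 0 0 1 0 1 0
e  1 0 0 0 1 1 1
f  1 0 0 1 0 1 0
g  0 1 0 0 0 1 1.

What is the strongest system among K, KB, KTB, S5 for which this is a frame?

K

Symmetric (axiom B): no — b R e but not e R b.
Reflexive (axiom T): yes — every world is R-related to itself.
Euclidean (axiom 5): no — a R e and a R b, but not e R b.
So F validates K; KB would additionally require R to be symmetric. The strongest is K.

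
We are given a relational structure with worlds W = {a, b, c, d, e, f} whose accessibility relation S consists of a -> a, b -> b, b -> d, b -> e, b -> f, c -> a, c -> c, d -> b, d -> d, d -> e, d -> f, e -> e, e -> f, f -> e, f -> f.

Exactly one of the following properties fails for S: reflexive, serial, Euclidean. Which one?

Euclidean

Reflexive: yes — every world is S-related to itself.
Serial: yes — every world has a successor (e.g. a S a).
Euclidean: no — b S e and b S d, but not e S d.
Only Euclidean fails.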